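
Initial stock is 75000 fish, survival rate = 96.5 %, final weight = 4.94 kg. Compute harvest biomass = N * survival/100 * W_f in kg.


Survivors = 75000 * 96.5/100 = 72375 fish
Harvest biomass = survivors * W_f = 72375 * 4.94 = 357532.5 kg

357532.5 kg


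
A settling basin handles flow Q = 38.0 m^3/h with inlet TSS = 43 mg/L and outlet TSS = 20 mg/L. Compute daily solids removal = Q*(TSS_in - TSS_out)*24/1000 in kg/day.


Concentration drop: TSS_in - TSS_out = 43 - 20 = 23 mg/L
Hourly solids removed = Q * dTSS = 38.0 m^3/h * 23 mg/L = 874 g/h  (m^3/h * mg/L = g/h)
Daily solids removed = 874 * 24 = 20976 g/day
Convert g to kg: 20976 / 1000 = 20.976 kg/day

20.976 kg/day


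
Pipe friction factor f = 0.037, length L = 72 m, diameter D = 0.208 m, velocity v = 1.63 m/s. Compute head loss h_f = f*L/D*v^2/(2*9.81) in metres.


v^2 = 1.63^2 = 2.6569 m^2/s^2
L/D = 72/0.208 = 346.15385
h_f = f*(L/D)*v^2/(2g) = 0.037 * 346.15385 * 2.6569 / 19.62 = 1.73439 m

1.73439 m


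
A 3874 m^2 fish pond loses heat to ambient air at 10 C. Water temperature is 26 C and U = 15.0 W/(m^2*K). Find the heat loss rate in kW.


Temperature difference dT = 26 - 10 = 16 K
Heat loss (W) = U * A * dT = 15.0 * 3874 * 16 = 929760 W
Convert to kW: 929760 / 1000 = 929.76 kW

929.76 kW


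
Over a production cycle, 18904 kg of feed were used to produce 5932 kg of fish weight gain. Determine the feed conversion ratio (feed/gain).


FCR = feed consumed / weight gained
FCR = 18904 kg / 5932 kg = 3.18678

3.18678


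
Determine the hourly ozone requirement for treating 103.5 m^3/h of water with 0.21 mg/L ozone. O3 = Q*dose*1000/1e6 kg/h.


O3 demand (mg/h) = Q * dose * 1000 = 103.5 * 0.21 * 1000 = 21735 mg/h
Convert mg to kg: 21735 / 1e6 = 0.021735 kg/h

0.021735 kg/h


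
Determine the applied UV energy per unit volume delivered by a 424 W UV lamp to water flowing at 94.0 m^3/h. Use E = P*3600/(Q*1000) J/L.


Energy delivered per hour = 424 W * 3600 s = 1526400 J/h
Volume treated per hour = 94.0 m^3/h * 1000 = 94000 L/h
dose = 1526400 / 94000 = 16.2383 J/L

16.2383 J/L


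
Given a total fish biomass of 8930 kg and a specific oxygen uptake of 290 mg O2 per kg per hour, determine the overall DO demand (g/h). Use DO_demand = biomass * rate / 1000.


Total O2 consumption (mg/h) = 8930 kg * 290 mg/(kg*h) = 2589700 mg/h
Convert to g/h: 2589700 / 1000 = 2589.7 g/h

2589.7 g/h


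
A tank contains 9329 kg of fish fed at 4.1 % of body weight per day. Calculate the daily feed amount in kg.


Feeding rate fraction = 4.1% / 100 = 0.041
Daily feed = 9329 kg * 0.041 = 382.489 kg/day

382.489 kg/day


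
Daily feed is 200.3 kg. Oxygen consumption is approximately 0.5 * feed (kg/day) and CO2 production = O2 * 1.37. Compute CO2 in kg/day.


O2 = 200.3 * 0.5 = 100.15
CO2 = 100.15 * 1.37 = 137.2055

137.2055 kg/day


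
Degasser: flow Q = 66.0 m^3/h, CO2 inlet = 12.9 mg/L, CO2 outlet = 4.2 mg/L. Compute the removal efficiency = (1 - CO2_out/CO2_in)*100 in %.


CO2_out / CO2_in = 4.2 / 12.9 = 0.3255814
Fraction remaining = 0.3255814
efficiency = (1 - 0.3255814) * 100 = 67.4419 %

67.4419 %


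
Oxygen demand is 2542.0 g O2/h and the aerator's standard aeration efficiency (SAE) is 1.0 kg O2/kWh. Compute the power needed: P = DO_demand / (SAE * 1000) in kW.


SAE in g O2/kWh = 1.0 * 1000 = 1000 g/kWh
P = DO_demand / SAE_g = 2542.0 / 1000 = 2.542 kW

2.542 kW


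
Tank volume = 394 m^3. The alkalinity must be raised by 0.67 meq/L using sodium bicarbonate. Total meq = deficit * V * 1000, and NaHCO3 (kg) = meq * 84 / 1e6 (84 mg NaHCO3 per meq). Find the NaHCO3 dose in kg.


Tank volume in L = 394 m^3 * 1000 = 394000 L
Total meq required = 0.67 meq/L * 394000 L = 263980 meq
NaHCO3 mass = 263980 meq * 84 mg/meq / 1e6 = 22.1743 kg

22.1743 kg


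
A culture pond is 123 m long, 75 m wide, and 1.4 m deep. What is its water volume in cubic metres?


Base area = L * W = 123 * 75 = 9225 m^2
Volume = area * depth = 9225 * 1.4 = 12915 m^3

12915 m^3


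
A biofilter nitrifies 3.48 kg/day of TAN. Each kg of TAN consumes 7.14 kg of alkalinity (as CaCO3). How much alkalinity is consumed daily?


Alkalinity factor: 7.14 kg CaCO3 consumed per kg TAN nitrified
alk = 3.48 kg TAN * 7.14 = 24.8472 kg CaCO3/day

24.8472 kg CaCO3/day


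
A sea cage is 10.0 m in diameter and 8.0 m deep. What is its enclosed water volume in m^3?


r = d/2 = 10.0/2 = 5 m
Base area = pi*r^2 = pi*5^2 = 78.539816 m^2
Volume = 78.539816 * 8.0 = 628.319 m^3

628.319 m^3


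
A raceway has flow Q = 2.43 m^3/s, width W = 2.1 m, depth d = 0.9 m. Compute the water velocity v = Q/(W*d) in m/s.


Cross-sectional area = W * d = 2.1 * 0.9 = 1.89 m^2
Velocity = Q / A = 2.43 / 1.89 = 1.28571 m/s

1.28571 m/s


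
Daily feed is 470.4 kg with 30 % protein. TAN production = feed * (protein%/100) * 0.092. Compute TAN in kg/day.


Protein in feed = 470.4 * 30/100 = 141.12 kg/day
TAN = protein * 0.092 = 141.12 * 0.092 = 12.98304 kg/day

12.98304 kg/day


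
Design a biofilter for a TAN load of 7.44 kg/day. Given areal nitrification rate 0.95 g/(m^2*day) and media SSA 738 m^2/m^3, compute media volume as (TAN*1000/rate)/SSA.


A = 7.44*1000 / 0.95 = 7831.5789 m^2
V = 7831.5789 / 738 = 10.6119

10.6119 m^3


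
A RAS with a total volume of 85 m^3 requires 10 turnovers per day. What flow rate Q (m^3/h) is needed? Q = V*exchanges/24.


Daily recirculation volume = 85 m^3 * 10 = 850 m^3/day
Flow rate Q = daily volume / 24 h = 850 / 24 = 35.4167 m^3/h

35.4167 m^3/h


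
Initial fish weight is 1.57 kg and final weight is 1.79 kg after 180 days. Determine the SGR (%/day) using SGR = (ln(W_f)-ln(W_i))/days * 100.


ln(W_f) = ln(1.79) = 0.58221562
ln(W_i) = ln(1.57) = 0.45107562
ln(W_f) - ln(W_i) = 0.58221562 - 0.45107562 = 0.13114
SGR = 0.13114 / 180 * 100 = 0.0728556 %/day

0.0728556 %/day


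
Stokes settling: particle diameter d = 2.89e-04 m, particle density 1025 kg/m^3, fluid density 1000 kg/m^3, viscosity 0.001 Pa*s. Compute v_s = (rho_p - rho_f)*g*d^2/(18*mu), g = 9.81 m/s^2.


Density difference: rho_p - rho_f = 1025 - 1000 = 25 kg/m^3
d^2 = (2.89e-04)^2 = 8.3521e-08 m^2
Numerator = (rho_p - rho_f) * g * d^2 = 25 * 9.81 * 8.3521e-08 = 2.0483525e-05
Denominator = 18 * mu = 18 * 0.001 = 0.018
v_s = 2.0483525e-05 / 0.018 = 0.00113797 m/s
Check: Re = rho_f * v_s * d / mu = 1000 * 0.00113797 * 2.89e-04 / 0.001 = 0.329 < 1, so Stokes' law applies.

0.00113797 m/s


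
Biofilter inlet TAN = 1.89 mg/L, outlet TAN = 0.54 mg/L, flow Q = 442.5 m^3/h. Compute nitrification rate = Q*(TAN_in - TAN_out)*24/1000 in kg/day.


Concentration drop: TAN_in - TAN_out = 1.89 - 0.54 = 1.35 mg/L
Hourly TAN removed = Q * dTAN = 442.5 m^3/h * 1.35 mg/L = 597.375 g/h  (m^3/h * mg/L = g/h)
Daily TAN removed = 597.375 * 24 = 14337 g/day
Convert to kg/day: 14337 / 1000 = 14.337 kg/day

14.337 kg/day


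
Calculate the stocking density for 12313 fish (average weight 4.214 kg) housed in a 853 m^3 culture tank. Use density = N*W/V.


Total biomass = 12313 fish * 4.214 kg = 51886.982 kg
Density = total biomass / volume = 51886.982 / 853 = 60.8288 kg/m^3

60.8288 kg/m^3


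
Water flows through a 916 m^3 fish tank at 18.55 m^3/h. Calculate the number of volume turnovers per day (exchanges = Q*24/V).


Daily flow volume = 18.55 m^3/h * 24 h = 445.2 m^3/day
Exchanges = daily flow / tank volume = 445.2 / 916 = 0.486026 exchanges/day

0.486026 exchanges/day


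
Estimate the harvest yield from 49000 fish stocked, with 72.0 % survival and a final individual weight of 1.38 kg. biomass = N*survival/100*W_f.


Survivors = 49000 * 72.0/100 = 35280 fish
Harvest biomass = survivors * W_f = 35280 * 1.38 = 48686.4 kg

48686.4 kg


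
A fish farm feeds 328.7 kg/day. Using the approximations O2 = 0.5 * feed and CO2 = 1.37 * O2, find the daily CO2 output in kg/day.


O2 = 328.7 * 0.5 = 164.35
CO2 = 164.35 * 1.37 = 225.1595

225.1595 kg/day


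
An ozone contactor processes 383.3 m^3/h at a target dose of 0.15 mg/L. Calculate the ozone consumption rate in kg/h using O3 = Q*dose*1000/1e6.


O3 demand (mg/h) = Q * dose * 1000 = 383.3 * 0.15 * 1000 = 57495 mg/h
Convert mg to kg: 57495 / 1e6 = 0.057495 kg/h

0.057495 kg/h


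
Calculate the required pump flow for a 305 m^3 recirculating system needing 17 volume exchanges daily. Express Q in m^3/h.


Daily recirculation volume = 305 m^3 * 17 = 5185 m^3/day
Flow rate Q = daily volume / 24 h = 5185 / 24 = 216.042 m^3/h

216.042 m^3/h


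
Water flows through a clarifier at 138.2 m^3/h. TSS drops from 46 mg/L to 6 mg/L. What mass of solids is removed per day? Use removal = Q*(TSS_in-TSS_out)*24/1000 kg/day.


Concentration drop: TSS_in - TSS_out = 46 - 6 = 40 mg/L
Hourly solids removed = Q * dTSS = 138.2 m^3/h * 40 mg/L = 5528 g/h  (m^3/h * mg/L = g/h)
Daily solids removed = 5528 * 24 = 132672 g/day
Convert g to kg: 132672 / 1000 = 132.672 kg/day

132.672 kg/day


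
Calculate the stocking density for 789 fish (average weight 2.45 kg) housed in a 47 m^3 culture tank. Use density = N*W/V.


Total biomass = 789 fish * 2.45 kg = 1933.05 kg
Density = total biomass / volume = 1933.05 / 47 = 41.1287 kg/m^3

41.1287 kg/m^3


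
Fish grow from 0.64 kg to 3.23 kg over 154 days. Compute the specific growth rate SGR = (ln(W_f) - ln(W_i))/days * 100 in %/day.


ln(W_f) = ln(3.23) = 1.1724821
ln(W_i) = ln(0.64) = -0.4462871
ln(W_f) - ln(W_i) = 1.1724821 - -0.4462871 = 1.6187692
SGR = 1.6187692 / 154 * 100 = 1.05115 %/day

1.05115 %/day


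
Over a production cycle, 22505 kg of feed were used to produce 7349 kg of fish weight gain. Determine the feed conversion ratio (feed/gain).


FCR = feed consumed / weight gained
FCR = 22505 kg / 7349 kg = 3.06232

3.06232


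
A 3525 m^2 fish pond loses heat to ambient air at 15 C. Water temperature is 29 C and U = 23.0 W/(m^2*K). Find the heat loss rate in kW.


Temperature difference dT = 29 - 15 = 14 K
Heat loss (W) = U * A * dT = 23.0 * 3525 * 14 = 1135050 W
Convert to kW: 1135050 / 1000 = 1135.05 kW

1135.05 kW


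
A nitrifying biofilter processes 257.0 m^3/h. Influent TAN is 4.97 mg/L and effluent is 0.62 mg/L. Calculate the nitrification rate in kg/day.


Concentration drop: TAN_in - TAN_out = 4.97 - 0.62 = 4.35 mg/L
Hourly TAN removed = Q * dTAN = 257.0 m^3/h * 4.35 mg/L = 1117.95 g/h  (m^3/h * mg/L = g/h)
Daily TAN removed = 1117.95 * 24 = 26830.8 g/day
Convert to kg/day: 26830.8 / 1000 = 26.8308 kg/day

26.8308 kg/day


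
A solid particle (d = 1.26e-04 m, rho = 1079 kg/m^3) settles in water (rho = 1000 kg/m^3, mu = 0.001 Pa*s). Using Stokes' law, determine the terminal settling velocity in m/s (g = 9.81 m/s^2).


Density difference: rho_p - rho_f = 1079 - 1000 = 79 kg/m^3
d^2 = (1.26e-04)^2 = 1.5876e-08 m^2
Numerator = (rho_p - rho_f) * g * d^2 = 79 * 9.81 * 1.5876e-08 = 1.2303741e-05
Denominator = 18 * mu = 18 * 0.001 = 0.018
v_s = 1.2303741e-05 / 0.018 = 6.83541e-04 m/s
Check: Re = rho_f * v_s * d / mu = 1000 * 6.83541e-04 * 1.26e-04 / 0.001 = 0.0861 < 1, so Stokes' law applies.

6.83541e-04 m/s


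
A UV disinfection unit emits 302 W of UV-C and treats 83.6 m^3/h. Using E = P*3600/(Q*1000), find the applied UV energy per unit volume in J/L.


Energy delivered per hour = 302 W * 3600 s = 1087200 J/h
Volume treated per hour = 83.6 m^3/h * 1000 = 83600 L/h
dose = 1087200 / 83600 = 13.0048 J/L

13.0048 J/L


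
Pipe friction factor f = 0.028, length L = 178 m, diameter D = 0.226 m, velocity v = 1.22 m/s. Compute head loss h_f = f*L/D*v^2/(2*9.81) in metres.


v^2 = 1.22^2 = 1.4884 m^2/s^2
L/D = 178/0.226 = 787.61062
h_f = f*(L/D)*v^2/(2g) = 0.028 * 787.61062 * 1.4884 / 19.62 = 1.67298 m

1.67298 m


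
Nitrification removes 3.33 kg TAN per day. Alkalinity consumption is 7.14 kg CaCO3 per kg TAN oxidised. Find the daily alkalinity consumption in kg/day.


Alkalinity factor: 7.14 kg CaCO3 consumed per kg TAN nitrified
alk = 3.33 kg TAN * 7.14 = 23.7762 kg CaCO3/day

23.7762 kg CaCO3/day


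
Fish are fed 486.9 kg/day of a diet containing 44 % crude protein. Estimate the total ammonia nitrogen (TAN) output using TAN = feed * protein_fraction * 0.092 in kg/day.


Protein in feed = 486.9 * 44/100 = 214.236 kg/day
TAN = protein * 0.092 = 214.236 * 0.092 = 19.709712 kg/day

19.709712 kg/day


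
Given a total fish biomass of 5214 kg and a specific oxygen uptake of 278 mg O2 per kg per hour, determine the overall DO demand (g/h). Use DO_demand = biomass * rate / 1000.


Total O2 consumption (mg/h) = 5214 kg * 278 mg/(kg*h) = 1449492 mg/h
Convert to g/h: 1449492 / 1000 = 1449.492 g/h

1449.492 g/h


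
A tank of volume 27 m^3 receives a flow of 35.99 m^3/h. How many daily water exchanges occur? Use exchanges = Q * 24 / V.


Daily flow volume = 35.99 m^3/h * 24 h = 863.76 m^3/day
Exchanges = daily flow / tank volume = 863.76 / 27 = 31.9911 exchanges/day

31.9911 exchanges/day


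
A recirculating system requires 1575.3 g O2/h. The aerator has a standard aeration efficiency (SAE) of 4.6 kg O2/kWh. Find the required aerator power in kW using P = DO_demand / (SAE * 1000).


SAE in g O2/kWh = 4.6 * 1000 = 4600 g/kWh
P = DO_demand / SAE_g = 1575.3 / 4600 = 0.342457 kW

0.342457 kW


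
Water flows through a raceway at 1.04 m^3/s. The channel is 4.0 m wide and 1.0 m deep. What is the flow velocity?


Cross-sectional area = W * d = 4.0 * 1.0 = 4 m^2
Velocity = Q / A = 1.04 / 4 = 0.26 m/s

0.26 m/s


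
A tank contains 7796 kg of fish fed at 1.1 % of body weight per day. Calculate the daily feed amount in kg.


Feeding rate fraction = 1.1% / 100 = 0.011
Daily feed = 7796 kg * 0.011 = 85.756 kg/day

85.756 kg/day


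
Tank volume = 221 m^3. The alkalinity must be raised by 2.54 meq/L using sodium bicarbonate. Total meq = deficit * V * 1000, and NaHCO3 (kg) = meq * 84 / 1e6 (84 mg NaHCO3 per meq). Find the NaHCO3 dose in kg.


Tank volume in L = 221 m^3 * 1000 = 221000 L
Total meq required = 2.54 meq/L * 221000 L = 561340 meq
NaHCO3 mass = 561340 meq * 84 mg/meq / 1e6 = 47.1526 kg

47.1526 kg


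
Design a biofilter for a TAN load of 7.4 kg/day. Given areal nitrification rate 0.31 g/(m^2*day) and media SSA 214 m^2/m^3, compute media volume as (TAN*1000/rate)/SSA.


A = 7.4*1000 / 0.31 = 23870.968 m^2
V = 23870.968 / 214 = 111.547

111.547 m^3


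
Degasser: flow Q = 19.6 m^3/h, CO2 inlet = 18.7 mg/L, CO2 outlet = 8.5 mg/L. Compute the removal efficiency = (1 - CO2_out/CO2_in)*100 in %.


CO2_out / CO2_in = 8.5 / 18.7 = 0.45454545
Fraction remaining = 0.45454545
efficiency = (1 - 0.45454545) * 100 = 54.5455 %

54.5455 %


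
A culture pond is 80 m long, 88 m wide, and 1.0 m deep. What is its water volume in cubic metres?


Base area = L * W = 80 * 88 = 7040 m^2
Volume = area * depth = 7040 * 1.0 = 7040 m^3

7040 m^3


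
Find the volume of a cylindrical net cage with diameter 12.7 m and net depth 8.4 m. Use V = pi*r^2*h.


r = d/2 = 12.7/2 = 6.35 m
Base area = pi*r^2 = pi*6.35^2 = 126.67687 m^2
Volume = 126.67687 * 8.4 = 1064.09 m^3

1064.09 m^3


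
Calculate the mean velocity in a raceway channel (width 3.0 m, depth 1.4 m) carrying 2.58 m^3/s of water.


Cross-sectional area = W * d = 3.0 * 1.4 = 4.2 m^2
Velocity = Q / A = 2.58 / 4.2 = 0.614286 m/s

0.614286 m/s


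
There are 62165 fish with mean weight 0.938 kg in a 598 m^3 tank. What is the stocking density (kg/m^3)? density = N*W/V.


Total biomass = 62165 fish * 0.938 kg = 58310.77 kg
Density = total biomass / volume = 58310.77 / 598 = 97.5096 kg/m^3

97.5096 kg/m^3


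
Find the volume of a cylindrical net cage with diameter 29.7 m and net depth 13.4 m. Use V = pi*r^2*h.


r = d/2 = 29.7/2 = 14.85 m
Base area = pi*r^2 = pi*14.85^2 = 692.79187 m^2
Volume = 692.79187 * 13.4 = 9283.41 m^3

9283.41 m^3


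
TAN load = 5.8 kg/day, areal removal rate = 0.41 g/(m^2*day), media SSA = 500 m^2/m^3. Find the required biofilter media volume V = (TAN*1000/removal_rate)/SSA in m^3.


A = 5.8*1000 / 0.41 = 14146.341 m^2
V = 14146.341 / 500 = 28.2927

28.2927 m^3


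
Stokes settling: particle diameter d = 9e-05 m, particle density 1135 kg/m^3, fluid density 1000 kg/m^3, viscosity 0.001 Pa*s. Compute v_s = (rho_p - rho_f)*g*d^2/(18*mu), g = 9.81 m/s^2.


Density difference: rho_p - rho_f = 1135 - 1000 = 135 kg/m^3
d^2 = (9e-05)^2 = 8.1e-09 m^2
Numerator = (rho_p - rho_f) * g * d^2 = 135 * 9.81 * 8.1e-09 = 1.0727235e-05
Denominator = 18 * mu = 18 * 0.001 = 0.018
v_s = 1.0727235e-05 / 0.018 = 5.95957e-04 m/s
Check: Re = rho_f * v_s * d / mu = 1000 * 5.95957e-04 * 9e-05 / 0.001 = 0.0536 < 1, so Stokes' law applies.

5.95957e-04 m/s


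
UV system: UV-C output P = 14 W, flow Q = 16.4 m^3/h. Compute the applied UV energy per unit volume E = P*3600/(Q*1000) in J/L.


Energy delivered per hour = 14 W * 3600 s = 50400 J/h
Volume treated per hour = 16.4 m^3/h * 1000 = 16400 L/h
dose = 50400 / 16400 = 3.07317 J/L

3.07317 J/L


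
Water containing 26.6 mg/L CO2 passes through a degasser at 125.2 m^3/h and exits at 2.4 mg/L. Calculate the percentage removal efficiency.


CO2_out / CO2_in = 2.4 / 26.6 = 0.090225564
Fraction remaining = 0.090225564
efficiency = (1 - 0.090225564) * 100 = 90.9774 %

90.9774 %


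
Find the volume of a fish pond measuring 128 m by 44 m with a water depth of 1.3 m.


Base area = L * W = 128 * 44 = 5632 m^2
Volume = area * depth = 5632 * 1.3 = 7321.6 m^3

7321.6 m^3


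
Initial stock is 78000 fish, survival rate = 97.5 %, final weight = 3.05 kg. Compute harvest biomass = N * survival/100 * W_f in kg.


Survivors = 78000 * 97.5/100 = 76050 fish
Harvest biomass = survivors * W_f = 76050 * 3.05 = 231952.5 kg

231952.5 kg


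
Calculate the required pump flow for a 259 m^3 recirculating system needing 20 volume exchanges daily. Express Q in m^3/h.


Daily recirculation volume = 259 m^3 * 20 = 5180 m^3/day
Flow rate Q = daily volume / 24 h = 5180 / 24 = 215.833 m^3/h

215.833 m^3/h


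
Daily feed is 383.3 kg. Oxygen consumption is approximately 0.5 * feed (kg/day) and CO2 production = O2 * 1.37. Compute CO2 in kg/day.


O2 = 383.3 * 0.5 = 191.65
CO2 = 191.65 * 1.37 = 262.5605

262.5605 kg/day


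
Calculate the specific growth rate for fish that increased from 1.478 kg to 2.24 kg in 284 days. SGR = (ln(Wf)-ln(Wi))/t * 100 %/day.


ln(W_f) = ln(2.24) = 0.80647587
ln(W_i) = ln(1.478) = 0.39068982
ln(W_f) - ln(W_i) = 0.80647587 - 0.39068982 = 0.41578605
SGR = 0.41578605 / 284 * 100 = 0.146404 %/day

0.146404 %/day


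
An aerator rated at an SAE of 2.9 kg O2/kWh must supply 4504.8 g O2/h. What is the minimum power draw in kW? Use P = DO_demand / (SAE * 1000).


SAE in g O2/kWh = 2.9 * 1000 = 2900 g/kWh
P = DO_demand / SAE_g = 4504.8 / 2900 = 1.55338 kW

1.55338 kW


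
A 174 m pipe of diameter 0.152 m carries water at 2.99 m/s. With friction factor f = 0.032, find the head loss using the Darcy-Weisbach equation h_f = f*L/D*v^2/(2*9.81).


v^2 = 2.99^2 = 8.9401 m^2/s^2
L/D = 174/0.152 = 1144.7368
h_f = f*(L/D)*v^2/(2g) = 0.032 * 1144.7368 * 8.9401 / 19.62 = 16.6916 m

16.6916 m


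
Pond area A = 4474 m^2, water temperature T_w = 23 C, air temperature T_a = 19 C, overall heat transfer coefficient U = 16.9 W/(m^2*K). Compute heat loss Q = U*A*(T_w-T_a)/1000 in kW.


Temperature difference dT = 23 - 19 = 4 K
Heat loss (W) = U * A * dT = 16.9 * 4474 * 4 = 302442.4 W
Convert to kW: 302442.4 / 1000 = 302.4424 kW

302.4424 kW


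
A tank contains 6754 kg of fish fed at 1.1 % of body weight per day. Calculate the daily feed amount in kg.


Feeding rate fraction = 1.1% / 100 = 0.011
Daily feed = 6754 kg * 0.011 = 74.294 kg/day

74.294 kg/day


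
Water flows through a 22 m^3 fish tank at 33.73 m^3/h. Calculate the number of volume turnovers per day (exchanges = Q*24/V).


Daily flow volume = 33.73 m^3/h * 24 h = 809.52 m^3/day
Exchanges = daily flow / tank volume = 809.52 / 22 = 36.7964 exchanges/day

36.7964 exchanges/day


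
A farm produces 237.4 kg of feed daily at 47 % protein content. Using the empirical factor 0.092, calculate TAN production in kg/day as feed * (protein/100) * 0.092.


Protein in feed = 237.4 * 47/100 = 111.578 kg/day
TAN = protein * 0.092 = 111.578 * 0.092 = 10.265176 kg/day

10.265176 kg/day


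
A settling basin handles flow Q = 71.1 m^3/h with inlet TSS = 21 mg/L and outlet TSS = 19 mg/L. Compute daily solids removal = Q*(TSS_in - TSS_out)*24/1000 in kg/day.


Concentration drop: TSS_in - TSS_out = 21 - 19 = 2 mg/L
Hourly solids removed = Q * dTSS = 71.1 m^3/h * 2 mg/L = 142.2 g/h  (m^3/h * mg/L = g/h)
Daily solids removed = 142.2 * 24 = 3412.8 g/day
Convert g to kg: 3412.8 / 1000 = 3.4128 kg/day

3.4128 kg/day


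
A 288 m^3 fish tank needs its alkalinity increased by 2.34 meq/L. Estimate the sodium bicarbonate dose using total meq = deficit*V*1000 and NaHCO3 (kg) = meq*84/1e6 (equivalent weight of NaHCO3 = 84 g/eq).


Tank volume in L = 288 m^3 * 1000 = 288000 L
Total meq required = 2.34 meq/L * 288000 L = 673920 meq
NaHCO3 mass = 673920 meq * 84 mg/meq / 1e6 = 56.6093 kg

56.6093 kg


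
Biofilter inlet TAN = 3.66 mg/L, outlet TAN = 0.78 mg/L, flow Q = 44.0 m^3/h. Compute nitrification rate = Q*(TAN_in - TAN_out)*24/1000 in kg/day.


Concentration drop: TAN_in - TAN_out = 3.66 - 0.78 = 2.88 mg/L
Hourly TAN removed = Q * dTAN = 44.0 m^3/h * 2.88 mg/L = 126.72 g/h  (m^3/h * mg/L = g/h)
Daily TAN removed = 126.72 * 24 = 3041.28 g/day
Convert to kg/day: 3041.28 / 1000 = 3.04128 kg/day

3.04128 kg/day


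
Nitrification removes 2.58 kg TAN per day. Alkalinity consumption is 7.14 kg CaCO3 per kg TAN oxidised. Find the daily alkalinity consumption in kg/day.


Alkalinity factor: 7.14 kg CaCO3 consumed per kg TAN nitrified
alk = 2.58 kg TAN * 7.14 = 18.4212 kg CaCO3/day

18.4212 kg CaCO3/day


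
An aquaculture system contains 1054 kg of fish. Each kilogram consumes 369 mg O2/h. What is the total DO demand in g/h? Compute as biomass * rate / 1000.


Total O2 consumption (mg/h) = 1054 kg * 369 mg/(kg*h) = 388926 mg/h
Convert to g/h: 388926 / 1000 = 388.926 g/h

388.926 g/h


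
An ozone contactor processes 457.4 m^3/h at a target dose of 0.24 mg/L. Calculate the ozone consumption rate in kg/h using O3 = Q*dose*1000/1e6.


O3 demand (mg/h) = Q * dose * 1000 = 457.4 * 0.24 * 1000 = 109776 mg/h
Convert mg to kg: 109776 / 1e6 = 0.109776 kg/h

0.109776 kg/h


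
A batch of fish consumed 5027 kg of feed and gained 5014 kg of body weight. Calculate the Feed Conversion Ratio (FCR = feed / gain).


FCR = feed consumed / weight gained
FCR = 5027 kg / 5014 kg = 1.00259

1.00259


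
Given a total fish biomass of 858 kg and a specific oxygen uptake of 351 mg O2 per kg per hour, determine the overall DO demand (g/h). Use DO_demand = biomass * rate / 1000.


Total O2 consumption (mg/h) = 858 kg * 351 mg/(kg*h) = 301158 mg/h
Convert to g/h: 301158 / 1000 = 301.158 g/h

301.158 g/h


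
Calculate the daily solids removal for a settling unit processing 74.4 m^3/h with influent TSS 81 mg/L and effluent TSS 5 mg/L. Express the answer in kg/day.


Concentration drop: TSS_in - TSS_out = 81 - 5 = 76 mg/L
Hourly solids removed = Q * dTSS = 74.4 m^3/h * 76 mg/L = 5654.4 g/h  (m^3/h * mg/L = g/h)
Daily solids removed = 5654.4 * 24 = 135705.6 g/day
Convert g to kg: 135705.6 / 1000 = 135.7056 kg/day

135.7056 kg/day


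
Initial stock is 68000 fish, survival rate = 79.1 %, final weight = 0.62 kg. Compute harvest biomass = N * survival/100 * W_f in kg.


Survivors = 68000 * 79.1/100 = 53788 fish
Harvest biomass = survivors * W_f = 53788 * 0.62 = 33348.56 kg

33348.56 kg


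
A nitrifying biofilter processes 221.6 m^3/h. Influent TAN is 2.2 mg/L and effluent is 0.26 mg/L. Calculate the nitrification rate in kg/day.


Concentration drop: TAN_in - TAN_out = 2.2 - 0.26 = 1.94 mg/L
Hourly TAN removed = Q * dTAN = 221.6 m^3/h * 1.94 mg/L = 429.904 g/h  (m^3/h * mg/L = g/h)
Daily TAN removed = 429.904 * 24 = 10317.696 g/day
Convert to kg/day: 10317.696 / 1000 = 10.317696 kg/day

10.317696 kg/day


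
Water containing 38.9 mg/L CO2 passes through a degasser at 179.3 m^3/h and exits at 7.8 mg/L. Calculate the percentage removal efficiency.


CO2_out / CO2_in = 7.8 / 38.9 = 0.20051414
Fraction remaining = 0.20051414
efficiency = (1 - 0.20051414) * 100 = 79.9486 %

79.9486 %


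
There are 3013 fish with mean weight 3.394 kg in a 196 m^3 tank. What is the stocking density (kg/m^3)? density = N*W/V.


Total biomass = 3013 fish * 3.394 kg = 10226.122 kg
Density = total biomass / volume = 10226.122 / 196 = 52.1741 kg/m^3

52.1741 kg/m^3


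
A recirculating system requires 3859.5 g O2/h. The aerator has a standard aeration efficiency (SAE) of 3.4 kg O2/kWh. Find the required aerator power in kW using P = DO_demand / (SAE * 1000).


SAE in g O2/kWh = 3.4 * 1000 = 3400 g/kWh
P = DO_demand / SAE_g = 3859.5 / 3400 = 1.13515 kW

1.13515 kW


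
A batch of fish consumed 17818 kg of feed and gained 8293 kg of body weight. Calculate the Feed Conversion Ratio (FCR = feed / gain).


FCR = feed consumed / weight gained
FCR = 17818 kg / 8293 kg = 2.14856

2.14856


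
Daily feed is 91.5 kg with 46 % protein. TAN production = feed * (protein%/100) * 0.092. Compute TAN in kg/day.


Protein in feed = 91.5 * 46/100 = 42.09 kg/day
TAN = protein * 0.092 = 42.09 * 0.092 = 3.87228 kg/day

3.87228 kg/day


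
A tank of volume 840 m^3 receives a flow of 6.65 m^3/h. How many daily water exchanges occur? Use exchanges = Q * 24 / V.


Daily flow volume = 6.65 m^3/h * 24 h = 159.6 m^3/day
Exchanges = daily flow / tank volume = 159.6 / 840 = 0.19 exchanges/day

0.19 exchanges/day


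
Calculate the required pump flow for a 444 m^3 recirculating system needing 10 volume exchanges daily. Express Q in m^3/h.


Daily recirculation volume = 444 m^3 * 10 = 4440 m^3/day
Flow rate Q = daily volume / 24 h = 4440 / 24 = 185 m^3/h

185 m^3/h


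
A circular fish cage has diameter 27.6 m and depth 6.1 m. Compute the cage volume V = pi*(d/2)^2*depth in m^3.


r = d/2 = 27.6/2 = 13.8 m
Base area = pi*r^2 = pi*13.8^2 = 598.2849 m^2
Volume = 598.2849 * 6.1 = 3649.54 m^3

3649.54 m^3


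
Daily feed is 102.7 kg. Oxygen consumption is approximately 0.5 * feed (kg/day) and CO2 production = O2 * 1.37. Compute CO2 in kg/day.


O2 = 102.7 * 0.5 = 51.35
CO2 = 51.35 * 1.37 = 70.3495

70.3495 kg/day


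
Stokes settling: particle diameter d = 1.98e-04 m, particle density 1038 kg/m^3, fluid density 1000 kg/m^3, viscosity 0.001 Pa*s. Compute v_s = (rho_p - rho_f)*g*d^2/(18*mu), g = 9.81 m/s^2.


Density difference: rho_p - rho_f = 1038 - 1000 = 38 kg/m^3
d^2 = (1.98e-04)^2 = 3.9204e-08 m^2
Numerator = (rho_p - rho_f) * g * d^2 = 38 * 9.81 * 3.9204e-08 = 1.4614467e-05
Denominator = 18 * mu = 18 * 0.001 = 0.018
v_s = 1.4614467e-05 / 0.018 = 8.11915e-04 m/s
Check: Re = rho_f * v_s * d / mu = 1000 * 8.11915e-04 * 1.98e-04 / 0.001 = 0.161 < 1, so Stokes' law applies.

8.11915e-04 m/s


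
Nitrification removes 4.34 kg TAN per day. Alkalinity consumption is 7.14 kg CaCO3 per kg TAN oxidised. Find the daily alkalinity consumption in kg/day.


Alkalinity factor: 7.14 kg CaCO3 consumed per kg TAN nitrified
alk = 4.34 kg TAN * 7.14 = 30.9876 kg CaCO3/day

30.9876 kg CaCO3/day


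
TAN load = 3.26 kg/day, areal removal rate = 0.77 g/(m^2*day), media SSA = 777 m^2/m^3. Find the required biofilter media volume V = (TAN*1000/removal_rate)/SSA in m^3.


A = 3.26*1000 / 0.77 = 4233.7662 m^2
V = 4233.7662 / 777 = 5.44886

5.44886 m^3


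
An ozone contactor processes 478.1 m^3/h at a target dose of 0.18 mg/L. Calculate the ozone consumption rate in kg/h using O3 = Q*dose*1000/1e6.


O3 demand (mg/h) = Q * dose * 1000 = 478.1 * 0.18 * 1000 = 86058 mg/h
Convert mg to kg: 86058 / 1e6 = 0.086058 kg/h

0.086058 kg/h


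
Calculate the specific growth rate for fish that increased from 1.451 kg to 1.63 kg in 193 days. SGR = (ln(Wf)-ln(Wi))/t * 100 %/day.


ln(W_f) = ln(1.63) = 0.48858001
ln(W_i) = ln(1.451) = 0.37225297
ln(W_f) - ln(W_i) = 0.48858001 - 0.37225297 = 0.11632704
SGR = 0.11632704 / 193 * 100 = 0.0602731 %/day

0.0602731 %/day


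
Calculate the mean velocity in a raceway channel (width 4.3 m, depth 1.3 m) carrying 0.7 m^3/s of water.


Cross-sectional area = W * d = 4.3 * 1.3 = 5.59 m^2
Velocity = Q / A = 0.7 / 5.59 = 0.125224 m/s

0.125224 m/s


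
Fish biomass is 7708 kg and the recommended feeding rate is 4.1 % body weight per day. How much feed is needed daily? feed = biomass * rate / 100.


Feeding rate fraction = 4.1% / 100 = 0.041
Daily feed = 7708 kg * 0.041 = 316.028 kg/day

316.028 kg/day


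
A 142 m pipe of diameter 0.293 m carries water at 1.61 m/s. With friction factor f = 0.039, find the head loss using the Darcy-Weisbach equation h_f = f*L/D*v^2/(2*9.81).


v^2 = 1.61^2 = 2.5921 m^2/s^2
L/D = 142/0.293 = 484.64164
h_f = f*(L/D)*v^2/(2g) = 0.039 * 484.64164 * 2.5921 / 19.62 = 2.49711 m

2.49711 m


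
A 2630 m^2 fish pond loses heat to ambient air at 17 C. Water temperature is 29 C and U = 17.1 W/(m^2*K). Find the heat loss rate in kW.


Temperature difference dT = 29 - 17 = 12 K
Heat loss (W) = U * A * dT = 17.1 * 2630 * 12 = 539676 W
Convert to kW: 539676 / 1000 = 539.676 kW

539.676 kW


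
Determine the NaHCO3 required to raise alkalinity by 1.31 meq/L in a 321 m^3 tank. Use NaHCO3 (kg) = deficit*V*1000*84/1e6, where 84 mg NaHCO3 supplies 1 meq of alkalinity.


Tank volume in L = 321 m^3 * 1000 = 321000 L
Total meq required = 1.31 meq/L * 321000 L = 420510 meq
NaHCO3 mass = 420510 meq * 84 mg/meq / 1e6 = 35.3228 kg

35.3228 kg


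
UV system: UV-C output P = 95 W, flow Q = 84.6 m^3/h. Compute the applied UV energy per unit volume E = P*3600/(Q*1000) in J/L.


Energy delivered per hour = 95 W * 3600 s = 342000 J/h
Volume treated per hour = 84.6 m^3/h * 1000 = 84600 L/h
dose = 342000 / 84600 = 4.04255 J/L

4.04255 J/L


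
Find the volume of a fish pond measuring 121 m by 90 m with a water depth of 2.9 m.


Base area = L * W = 121 * 90 = 10890 m^2
Volume = area * depth = 10890 * 2.9 = 31581 m^3

31581 m^3


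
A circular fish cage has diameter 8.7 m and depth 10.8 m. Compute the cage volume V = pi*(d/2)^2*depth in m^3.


r = d/2 = 8.7/2 = 4.35 m
Base area = pi*r^2 = pi*4.35^2 = 59.446787 m^2
Volume = 59.446787 * 10.8 = 642.025 m^3

642.025 m^3


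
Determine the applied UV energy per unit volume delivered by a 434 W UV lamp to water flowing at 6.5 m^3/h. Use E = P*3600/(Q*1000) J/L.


Energy delivered per hour = 434 W * 3600 s = 1562400 J/h
Volume treated per hour = 6.5 m^3/h * 1000 = 6500 L/h
dose = 1562400 / 6500 = 240.369 J/L

240.369 J/L


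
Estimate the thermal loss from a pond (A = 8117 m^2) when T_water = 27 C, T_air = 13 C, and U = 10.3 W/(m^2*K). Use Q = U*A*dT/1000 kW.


Temperature difference dT = 27 - 13 = 14 K
Heat loss (W) = U * A * dT = 10.3 * 8117 * 14 = 1170471.4 W
Convert to kW: 1170471.4 / 1000 = 1170.4714 kW

1170.4714 kW


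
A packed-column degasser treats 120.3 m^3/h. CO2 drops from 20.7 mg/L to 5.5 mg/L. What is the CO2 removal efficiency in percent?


CO2_out / CO2_in = 5.5 / 20.7 = 0.26570048
Fraction remaining = 0.26570048
efficiency = (1 - 0.26570048) * 100 = 73.43 %

73.43 %


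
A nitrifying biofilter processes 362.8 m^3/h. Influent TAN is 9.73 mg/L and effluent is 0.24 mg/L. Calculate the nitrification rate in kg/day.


Concentration drop: TAN_in - TAN_out = 9.73 - 0.24 = 9.49 mg/L
Hourly TAN removed = Q * dTAN = 362.8 m^3/h * 9.49 mg/L = 3442.972 g/h  (m^3/h * mg/L = g/h)
Daily TAN removed = 3442.972 * 24 = 82631.328 g/day
Convert to kg/day: 82631.328 / 1000 = 82.631328 kg/day

82.631328 kg/day


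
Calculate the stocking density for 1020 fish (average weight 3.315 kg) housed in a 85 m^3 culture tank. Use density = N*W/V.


Total biomass = 1020 fish * 3.315 kg = 3381.3 kg
Density = total biomass / volume = 3381.3 / 85 = 39.78 kg/m^3

39.78 kg/m^3


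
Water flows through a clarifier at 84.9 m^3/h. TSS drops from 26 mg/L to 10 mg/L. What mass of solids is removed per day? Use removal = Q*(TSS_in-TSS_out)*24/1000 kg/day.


Concentration drop: TSS_in - TSS_out = 26 - 10 = 16 mg/L
Hourly solids removed = Q * dTSS = 84.9 m^3/h * 16 mg/L = 1358.4 g/h  (m^3/h * mg/L = g/h)
Daily solids removed = 1358.4 * 24 = 32601.6 g/day
Convert g to kg: 32601.6 / 1000 = 32.6016 kg/day

32.6016 kg/day


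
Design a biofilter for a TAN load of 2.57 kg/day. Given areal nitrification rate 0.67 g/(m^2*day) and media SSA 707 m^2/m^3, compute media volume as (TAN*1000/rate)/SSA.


A = 2.57*1000 / 0.67 = 3835.8209 m^2
V = 3835.8209 / 707 = 5.42549

5.42549 m^3


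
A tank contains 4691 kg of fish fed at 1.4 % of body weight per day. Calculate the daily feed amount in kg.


Feeding rate fraction = 1.4% / 100 = 0.014
Daily feed = 4691 kg * 0.014 = 65.674 kg/day

65.674 kg/day


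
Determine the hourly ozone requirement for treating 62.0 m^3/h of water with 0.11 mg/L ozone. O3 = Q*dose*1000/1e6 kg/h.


O3 demand (mg/h) = Q * dose * 1000 = 62.0 * 0.11 * 1000 = 6820 mg/h
Convert mg to kg: 6820 / 1e6 = 0.00682 kg/h

0.00682 kg/h


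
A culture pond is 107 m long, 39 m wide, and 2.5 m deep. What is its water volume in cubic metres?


Base area = L * W = 107 * 39 = 4173 m^2
Volume = area * depth = 4173 * 2.5 = 10432.5 m^3

10432.5 m^3


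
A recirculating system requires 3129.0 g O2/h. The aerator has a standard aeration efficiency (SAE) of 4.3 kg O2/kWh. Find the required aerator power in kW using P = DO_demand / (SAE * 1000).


SAE in g O2/kWh = 4.3 * 1000 = 4300 g/kWh
P = DO_demand / SAE_g = 3129.0 / 4300 = 0.727674 kW

0.727674 kW


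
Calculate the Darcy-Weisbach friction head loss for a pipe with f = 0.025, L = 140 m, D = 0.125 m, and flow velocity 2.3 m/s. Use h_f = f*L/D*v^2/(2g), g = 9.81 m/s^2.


v^2 = 2.3^2 = 5.29 m^2/s^2
L/D = 140/0.125 = 1120
h_f = f*(L/D)*v^2/(2g) = 0.025 * 1120 * 5.29 / 19.62 = 7.54944 m

7.54944 m


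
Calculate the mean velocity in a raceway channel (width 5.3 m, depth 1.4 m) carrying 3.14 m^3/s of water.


Cross-sectional area = W * d = 5.3 * 1.4 = 7.42 m^2
Velocity = Q / A = 3.14 / 7.42 = 0.423181 m/s

0.423181 m/s


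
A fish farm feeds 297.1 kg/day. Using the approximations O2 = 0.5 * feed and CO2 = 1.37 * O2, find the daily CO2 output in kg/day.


O2 = 297.1 * 0.5 = 148.55
CO2 = 148.55 * 1.37 = 203.5135

203.5135 kg/day


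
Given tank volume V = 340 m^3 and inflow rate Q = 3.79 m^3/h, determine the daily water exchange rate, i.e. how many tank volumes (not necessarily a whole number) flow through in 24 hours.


Daily flow volume = 3.79 m^3/h * 24 h = 90.96 m^3/day
Exchanges = daily flow / tank volume = 90.96 / 340 = 0.267529 exchanges/day

0.267529 exchanges/day


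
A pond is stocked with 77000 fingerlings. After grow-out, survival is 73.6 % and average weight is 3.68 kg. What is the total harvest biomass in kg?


Survivors = 77000 * 73.6/100 = 56672 fish
Harvest biomass = survivors * W_f = 56672 * 3.68 = 208552.96 kg

208552.96 kg


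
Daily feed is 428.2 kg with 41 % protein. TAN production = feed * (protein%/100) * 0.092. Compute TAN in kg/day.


Protein in feed = 428.2 * 41/100 = 175.562 kg/day
TAN = protein * 0.092 = 175.562 * 0.092 = 16.151704 kg/day

16.151704 kg/day


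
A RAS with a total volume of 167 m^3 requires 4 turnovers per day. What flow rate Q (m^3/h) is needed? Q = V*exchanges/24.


Daily recirculation volume = 167 m^3 * 4 = 668 m^3/day
Flow rate Q = daily volume / 24 h = 668 / 24 = 27.8333 m^3/h

27.8333 m^3/h


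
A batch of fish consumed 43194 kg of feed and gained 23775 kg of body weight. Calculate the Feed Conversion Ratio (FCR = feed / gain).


FCR = feed consumed / weight gained
FCR = 43194 kg / 23775 kg = 1.81678

1.81678


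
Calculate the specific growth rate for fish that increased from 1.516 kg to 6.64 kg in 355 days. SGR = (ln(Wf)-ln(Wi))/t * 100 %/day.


ln(W_f) = ln(6.64) = 1.893112
ln(W_i) = ln(1.516) = 0.41607529
ln(W_f) - ln(W_i) = 1.893112 - 0.41607529 = 1.4770367
SGR = 1.4770367 / 355 * 100 = 0.416067 %/day

0.416067 %/day


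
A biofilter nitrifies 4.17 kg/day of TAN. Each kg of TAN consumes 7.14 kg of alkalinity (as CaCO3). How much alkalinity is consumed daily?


Alkalinity factor: 7.14 kg CaCO3 consumed per kg TAN nitrified
alk = 4.17 kg TAN * 7.14 = 29.7738 kg CaCO3/day

29.7738 kg CaCO3/day


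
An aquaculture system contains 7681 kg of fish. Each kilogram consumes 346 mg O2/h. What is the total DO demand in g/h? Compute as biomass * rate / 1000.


Total O2 consumption (mg/h) = 7681 kg * 346 mg/(kg*h) = 2657626 mg/h
Convert to g/h: 2657626 / 1000 = 2657.626 g/h

2657.626 g/h


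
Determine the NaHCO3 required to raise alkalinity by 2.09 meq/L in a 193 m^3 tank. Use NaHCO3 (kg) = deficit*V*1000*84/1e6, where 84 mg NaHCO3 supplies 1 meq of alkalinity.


Tank volume in L = 193 m^3 * 1000 = 193000 L
Total meq required = 2.09 meq/L * 193000 L = 403370 meq
NaHCO3 mass = 403370 meq * 84 mg/meq / 1e6 = 33.8831 kg

33.8831 kg


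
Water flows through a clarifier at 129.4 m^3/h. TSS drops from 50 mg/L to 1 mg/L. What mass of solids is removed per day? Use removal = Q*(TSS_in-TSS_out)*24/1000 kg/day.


Concentration drop: TSS_in - TSS_out = 50 - 1 = 49 mg/L
Hourly solids removed = Q * dTSS = 129.4 m^3/h * 49 mg/L = 6340.6 g/h  (m^3/h * mg/L = g/h)
Daily solids removed = 6340.6 * 24 = 152174.4 g/day
Convert g to kg: 152174.4 / 1000 = 152.1744 kg/day

152.1744 kg/day


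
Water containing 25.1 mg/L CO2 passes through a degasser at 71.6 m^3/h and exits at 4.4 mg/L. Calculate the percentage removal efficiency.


CO2_out / CO2_in = 4.4 / 25.1 = 0.1752988
Fraction remaining = 0.1752988
efficiency = (1 - 0.1752988) * 100 = 82.4701 %

82.4701 %


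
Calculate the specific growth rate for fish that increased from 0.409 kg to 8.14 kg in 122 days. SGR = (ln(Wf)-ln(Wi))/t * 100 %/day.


ln(W_f) = ln(8.14) = 2.0967902
ln(W_i) = ln(0.409) = -0.89404012
ln(W_f) - ln(W_i) = 2.0967902 - -0.89404012 = 2.9908303
SGR = 2.9908303 / 122 * 100 = 2.4515 %/day

2.4515 %/day


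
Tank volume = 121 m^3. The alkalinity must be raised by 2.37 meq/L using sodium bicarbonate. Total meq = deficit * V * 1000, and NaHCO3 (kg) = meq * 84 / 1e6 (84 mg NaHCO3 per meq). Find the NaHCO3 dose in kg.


Tank volume in L = 121 m^3 * 1000 = 121000 L
Total meq required = 2.37 meq/L * 121000 L = 286770 meq
NaHCO3 mass = 286770 meq * 84 mg/meq / 1e6 = 24.0887 kg

24.0887 kg


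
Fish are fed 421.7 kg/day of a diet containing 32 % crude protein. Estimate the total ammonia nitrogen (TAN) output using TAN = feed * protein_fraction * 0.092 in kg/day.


Protein in feed = 421.7 * 32/100 = 134.944 kg/day
TAN = protein * 0.092 = 134.944 * 0.092 = 12.414848 kg/day

12.414848 kg/day


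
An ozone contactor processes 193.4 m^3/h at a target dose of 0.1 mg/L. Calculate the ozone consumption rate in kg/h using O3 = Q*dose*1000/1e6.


O3 demand (mg/h) = Q * dose * 1000 = 193.4 * 0.1 * 1000 = 19340 mg/h
Convert mg to kg: 19340 / 1e6 = 0.01934 kg/h

0.01934 kg/h


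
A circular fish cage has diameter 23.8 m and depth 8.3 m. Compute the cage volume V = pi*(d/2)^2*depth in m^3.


r = d/2 = 23.8/2 = 11.9 m
Base area = pi*r^2 = pi*11.9^2 = 444.88094 m^2
Volume = 444.88094 * 8.3 = 3692.51 m^3

3692.51 m^3


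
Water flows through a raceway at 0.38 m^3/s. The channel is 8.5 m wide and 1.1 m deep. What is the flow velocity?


Cross-sectional area = W * d = 8.5 * 1.1 = 9.35 m^2
Velocity = Q / A = 0.38 / 9.35 = 0.0406417 m/s

0.0406417 m/s


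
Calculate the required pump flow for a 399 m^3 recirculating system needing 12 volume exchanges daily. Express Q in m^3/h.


Daily recirculation volume = 399 m^3 * 12 = 4788 m^3/day
Flow rate Q = daily volume / 24 h = 4788 / 24 = 199.5 m^3/h

199.5 m^3/h


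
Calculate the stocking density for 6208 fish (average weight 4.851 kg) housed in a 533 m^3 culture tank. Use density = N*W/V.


Total biomass = 6208 fish * 4.851 kg = 30115.008 kg
Density = total biomass / volume = 30115.008 / 533 = 56.501 kg/m^3

56.501 kg/m^3
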